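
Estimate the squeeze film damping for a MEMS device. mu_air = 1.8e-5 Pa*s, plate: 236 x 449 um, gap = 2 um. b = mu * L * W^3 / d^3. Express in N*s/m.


Step 1: Convert to SI.
L = 236e-6 m, W = 449e-6 m, d = 2e-6 m
Step 2: W^3 = (449e-6)^3 = 9.05e-11 m^3
Step 3: d^3 = (2e-6)^3 = 8.00e-18 m^3
Step 4: b = 1.8e-5 * 236e-6 * 9.05e-11 / 8.00e-18
b = 4.81e-02 N*s/m


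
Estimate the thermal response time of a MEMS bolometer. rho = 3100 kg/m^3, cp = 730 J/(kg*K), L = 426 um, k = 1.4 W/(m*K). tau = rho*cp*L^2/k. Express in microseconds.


Step 1: Convert L to m: L = 426e-6 m
Step 2: L^2 = (426e-6)^2 = 1.81476e-07 m^2
Step 3: tau = 3100 * 730 * 1.81476e-07 / 1.4 = 2.9334299143e-01 s
Step 4: Convert to microseconds (multiply by 1e6).
tau = 293342.991 us


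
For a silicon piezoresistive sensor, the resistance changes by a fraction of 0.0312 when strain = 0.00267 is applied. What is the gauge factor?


Step 1: Identify values.
dR/R = 0.0312, strain = 0.00267
Step 2: GF = (dR/R) / strain = 0.0312 / 0.00267
GF = 11.7


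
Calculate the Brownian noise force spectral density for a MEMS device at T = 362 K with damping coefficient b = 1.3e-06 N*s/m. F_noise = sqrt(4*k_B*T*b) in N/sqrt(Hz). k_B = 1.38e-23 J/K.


Step 1: Compute 4 * k_B * T * b
= 4 * 1.38e-23 * 362 * 1.3e-06
= 2.5977e-26 N^2/Hz
Step 2: F_noise = sqrt(2.5977e-26)
F_noise = 1.61e-13 N/sqrt(Hz)


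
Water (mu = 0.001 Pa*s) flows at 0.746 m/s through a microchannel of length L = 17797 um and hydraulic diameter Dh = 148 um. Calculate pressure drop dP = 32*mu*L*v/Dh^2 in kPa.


Step 1: Convert to SI: L = 17797e-6 m, Dh = 148e-6 m
Step 2: dP = 32 * 0.001 * 17797e-6 * 0.746 / (148e-6)^2
Step 3: dP = 19396.00 Pa
Step 4: Convert to kPa: dP = 19.4 kPa


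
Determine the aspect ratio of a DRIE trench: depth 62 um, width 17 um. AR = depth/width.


Step 1: AR = depth / width
Step 2: AR = 62 / 17
AR = 3.6


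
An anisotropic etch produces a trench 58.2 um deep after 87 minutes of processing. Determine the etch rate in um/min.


Step 1: Etch rate = depth / time
Step 2: rate = 58.2 / 87
rate = 0.669 um/min


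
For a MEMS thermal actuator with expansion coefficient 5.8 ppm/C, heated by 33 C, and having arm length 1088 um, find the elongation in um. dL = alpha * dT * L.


Step 1: Convert CTE: alpha = 5.8 ppm/C = 5.8e-6 /C
Step 2: dL = 5.8e-6 * 33 * 1088
dL = 0.2082 um


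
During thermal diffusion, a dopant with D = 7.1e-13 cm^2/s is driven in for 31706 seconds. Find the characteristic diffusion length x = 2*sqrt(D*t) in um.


Step 1: Compute D*t = 7.1e-13 * 31706 = 2.251126e-08 cm^2
Step 2: sqrt(D*t) = 1.50038e-04 cm
Step 3: x = 2 * 1.50038e-04 cm = 3.00076e-04 cm
Step 4: Convert to um (1 cm = 1e4 um): x = 3.001 um


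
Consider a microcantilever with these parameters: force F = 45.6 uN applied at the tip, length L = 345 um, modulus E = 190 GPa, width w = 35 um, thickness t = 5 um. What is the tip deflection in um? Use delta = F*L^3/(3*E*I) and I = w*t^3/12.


Step 1: Calculate the second moment of area.
I = w * t^3 / 12 = 35 * 5^3 / 12 = 364.5833 um^4
Step 2: Convert E to consistent units (1 GPa = 1000 uN/um^2).
E = 190 GPa = 190000 uN/um^2
Step 3: Calculate tip deflection.
delta = F * L^3 / (3 * E * I)
delta = 45.6 * 345^3 / (3 * 190000 * 364.5833)
delta = 9.0105 um


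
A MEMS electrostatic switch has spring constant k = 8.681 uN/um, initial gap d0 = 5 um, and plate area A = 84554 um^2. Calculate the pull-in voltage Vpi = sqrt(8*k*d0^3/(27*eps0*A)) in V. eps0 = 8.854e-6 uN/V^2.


Step 1: Compute numerator: 8 * k * d0^3 = 8 * 8.681 * 5^3 = 8681.0
Step 2: Compute denominator: 27 * eps0 * A = 27 * 8.854e-6 * 84554 = 20.21331
Step 3: Vpi = sqrt(8681.0 / 20.21331)
Vpi = 20.72 V


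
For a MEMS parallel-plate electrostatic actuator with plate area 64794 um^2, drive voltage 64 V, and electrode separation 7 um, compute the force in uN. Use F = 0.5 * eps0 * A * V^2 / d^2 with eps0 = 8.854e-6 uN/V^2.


Step 1: Identify parameters.
eps0 = 8.854e-6 uN/V^2, A = 64794 um^2, V = 64 V, d = 7 um
Step 2: Compute V^2 = 64^2 = 4096
Step 3: Compute d^2 = 7^2 = 49
Step 4: F = 0.5 * 8.854e-6 * 64794 * 4096 / 49
F = 23.978 uN


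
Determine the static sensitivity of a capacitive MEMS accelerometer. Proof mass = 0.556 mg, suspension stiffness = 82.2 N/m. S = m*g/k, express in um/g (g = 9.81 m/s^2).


Step 1: Convert mass: m = 0.556 mg = 5.56e-07 kg
Step 2: S = m * g / k = 5.56e-07 * 9.81 / 82.2
Step 3: S = 6.64e-08 m/g
Step 4: Convert to um/g: S = 0.066 um/g


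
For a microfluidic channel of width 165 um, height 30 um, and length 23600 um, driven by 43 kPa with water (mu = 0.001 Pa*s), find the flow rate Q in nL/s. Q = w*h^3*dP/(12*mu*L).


Step 1: Convert all dimensions to SI (meters).
w = 165e-6 m, h = 30e-6 m, L = 23600e-6 m, dP = 43e3 Pa
Step 2: Q = w * h^3 * dP / (12 * mu * L)
Q = 165e-6 * (30e-6)^3 * 43e3 / (12 * 0.001 * 23600e-6) = 6.764301e-10 m^3/s
Step 3: Convert Q from m^3/s to nL/s (1 m^3 = 1e12 nL, so multiply by 1e12).
Q = 676.43 nL/s


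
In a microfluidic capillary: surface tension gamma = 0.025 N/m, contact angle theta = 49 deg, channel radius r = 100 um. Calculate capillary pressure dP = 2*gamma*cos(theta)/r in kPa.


Step 1: cos(49 deg) = 0.6561
Step 2: Convert r to m: r = 100e-6 m
Step 3: dP = 2 * 0.025 * 0.6561 / 100e-6 = 328.1 Pa
Step 4: Convert Pa to kPa (divide by 1000).
dP = 0.33 kPa


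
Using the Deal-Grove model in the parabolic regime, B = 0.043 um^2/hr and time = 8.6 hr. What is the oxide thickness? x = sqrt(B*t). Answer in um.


Step 1: Compute B*t = 0.043 * 8.6 = 0.3698
Step 2: x = sqrt(0.3698)
x = 0.608 um


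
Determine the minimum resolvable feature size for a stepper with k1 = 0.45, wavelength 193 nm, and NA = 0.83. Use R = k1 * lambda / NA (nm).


Step 1: Identify values: k1 = 0.45, lambda = 193 nm, NA = 0.83
Step 2: R = k1 * lambda / NA
R = 0.45 * 193 / 0.83
R = 104.6 nm


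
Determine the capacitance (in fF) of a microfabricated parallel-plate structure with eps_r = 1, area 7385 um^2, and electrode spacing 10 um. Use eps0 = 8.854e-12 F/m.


Step 1: Convert area to m^2: A = 7385e-12 m^2
Step 2: Convert gap to m: d = 10e-6 m
Step 3: C = eps0 * eps_r * A / d
C = 8.854e-12 * 1 * 7385e-12 / 10e-6
Step 4: Convert to fF (multiply by 1e15).
C = 6.54 fF


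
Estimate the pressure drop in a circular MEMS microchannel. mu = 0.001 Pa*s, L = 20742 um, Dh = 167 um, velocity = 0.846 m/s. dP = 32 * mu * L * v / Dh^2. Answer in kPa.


Step 1: Convert to SI: L = 20742e-6 m, Dh = 167e-6 m
Step 2: dP = 32 * 0.001 * 20742e-6 * 0.846 / (167e-6)^2
Step 3: dP = 20134.37 Pa
Step 4: Convert to kPa: dP = 20.13 kPa


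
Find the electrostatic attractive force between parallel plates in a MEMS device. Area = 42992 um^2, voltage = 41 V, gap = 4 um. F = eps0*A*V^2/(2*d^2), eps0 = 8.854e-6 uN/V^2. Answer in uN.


Step 1: Identify parameters.
eps0 = 8.854e-6 uN/V^2, A = 42992 um^2, V = 41 V, d = 4 um
Step 2: Compute V^2 = 41^2 = 1681
Step 3: Compute d^2 = 4^2 = 16
Step 4: F = 0.5 * 8.854e-6 * 42992 * 1681 / 16
F = 19.996 uN


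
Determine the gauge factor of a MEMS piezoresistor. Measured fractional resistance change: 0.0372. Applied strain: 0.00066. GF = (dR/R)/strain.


Step 1: Identify values.
dR/R = 0.0372, strain = 0.00066
Step 2: GF = (dR/R) / strain = 0.0372 / 0.00066
GF = 56.4


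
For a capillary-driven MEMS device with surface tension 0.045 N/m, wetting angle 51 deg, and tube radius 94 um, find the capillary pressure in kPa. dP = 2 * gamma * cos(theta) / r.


Step 1: cos(51 deg) = 0.6293
Step 2: Convert r to m: r = 94e-6 m
Step 3: dP = 2 * 0.045 * 0.6293 / 94e-6 = 602.5 Pa
Step 4: Convert Pa to kPa (divide by 1000).
dP = 0.6 kPa


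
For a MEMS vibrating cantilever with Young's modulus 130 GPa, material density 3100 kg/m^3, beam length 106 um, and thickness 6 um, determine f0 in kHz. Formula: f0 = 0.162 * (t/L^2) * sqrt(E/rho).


Step 1: Convert units to SI.
t_SI = 6e-6 m, L_SI = 106e-6 m
Step 2: Calculate sqrt(E/rho).
sqrt(130e9 / 3100) = 6475.76 m/s
Step 3: Compute f0.
f0 = 0.162 * 6e-6 / (106e-6)^2 * 6475.76 = 560202.8 Hz = 560.2 kHz


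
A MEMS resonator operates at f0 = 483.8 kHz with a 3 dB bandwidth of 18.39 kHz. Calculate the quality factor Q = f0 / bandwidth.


Step 1: Q = f0 / bandwidth
Step 2: Q = 483.8 / 18.39
Q = 26.3


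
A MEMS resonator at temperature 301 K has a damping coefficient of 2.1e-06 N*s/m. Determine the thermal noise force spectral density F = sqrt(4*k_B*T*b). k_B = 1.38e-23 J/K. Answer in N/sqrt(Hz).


Step 1: Compute 4 * k_B * T * b
= 4 * 1.38e-23 * 301 * 2.1e-06
= 3.4892e-26 N^2/Hz
Step 2: F_noise = sqrt(3.4892e-26)
F_noise = 1.87e-13 N/sqrt(Hz)


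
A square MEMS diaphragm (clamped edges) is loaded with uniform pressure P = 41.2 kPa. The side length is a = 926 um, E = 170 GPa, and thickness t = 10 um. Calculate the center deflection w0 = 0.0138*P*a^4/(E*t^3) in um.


Step 1: Convert pressure to compatible units (E is in GPa, so P in GPa).
P = 41.2 kPa = 41.2e-6 GPa
Step 2: Compute numerator: 0.0138 * P * a^4.
a^4 = 926^4 = 735265090576
numerator = 0.0138 * 41.2e-6 * 735265090576 = 4.180423e+05
Step 3: Compute denominator: E * t^3 = 170 * 10^3 = 170000
Step 4: w0 = numerator / denominator = 4.180423e+05 / 170000 = 2.4591 um


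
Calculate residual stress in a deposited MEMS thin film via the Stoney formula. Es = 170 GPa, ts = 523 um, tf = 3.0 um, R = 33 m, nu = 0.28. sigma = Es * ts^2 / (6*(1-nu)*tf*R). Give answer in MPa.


Step 1: Compute numerator: Es * ts^2 = 170 * 523^2 = 46499930 (GPa*um^2)
Step 2: Compute denominator (R in um): 6*(1-nu)*tf*R = 6*0.72*3.0*33e6 = 427680000.0 (um^2)
Step 3: sigma (GPa) = 46499930 / 427680000.0 = 1.08726e-01 GPa
Step 4: Convert to MPa (x1000): sigma = 108.7 MPa


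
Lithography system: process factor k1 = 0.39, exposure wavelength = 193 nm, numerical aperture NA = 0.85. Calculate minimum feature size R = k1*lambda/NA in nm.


Step 1: Identify values: k1 = 0.39, lambda = 193 nm, NA = 0.85
Step 2: R = k1 * lambda / NA
R = 0.39 * 193 / 0.85
R = 88.6 nm


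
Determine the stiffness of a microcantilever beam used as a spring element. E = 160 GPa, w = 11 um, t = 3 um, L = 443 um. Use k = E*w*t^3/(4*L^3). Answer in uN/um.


Step 1: Convert E to consistent units (1 GPa = 1000 uN/um^2).
E = 160 GPa = 160000 uN/um^2
Step 2: Compute t^3 = 3^3 = 27
Step 3: Compute L^3 = 443^3 = 86938307
Step 4: k = 160000 * 11 * 27 / (4 * 86938307)
k = 0.1366 uN/um


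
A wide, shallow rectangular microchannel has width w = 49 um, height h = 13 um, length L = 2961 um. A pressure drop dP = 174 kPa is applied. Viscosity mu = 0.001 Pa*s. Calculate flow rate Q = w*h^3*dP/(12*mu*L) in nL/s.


Step 1: Convert all dimensions to SI (meters).
w = 49e-6 m, h = 13e-6 m, L = 2961e-6 m, dP = 174e3 Pa
Step 2: Q = w * h^3 * dP / (12 * mu * L)
Q = 49e-6 * (13e-6)^3 * 174e3 / (12 * 0.001 * 2961e-6) = 5.2717612e-10 m^3/s
Step 3: Convert Q from m^3/s to nL/s (1 m^3 = 1e12 nL, so multiply by 1e12).
Q = 527.176 nL/s


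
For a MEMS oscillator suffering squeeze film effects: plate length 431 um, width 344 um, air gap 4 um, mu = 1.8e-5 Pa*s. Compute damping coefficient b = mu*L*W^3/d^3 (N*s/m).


Step 1: Convert to SI.
L = 431e-6 m, W = 344e-6 m, d = 4e-6 m
Step 2: W^3 = (344e-6)^3 = 4.07e-11 m^3
Step 3: d^3 = (4e-6)^3 = 6.40e-17 m^3
Step 4: b = 1.8e-5 * 431e-6 * 4.07e-11 / 6.40e-17
b = 4.93e-03 N*s/m


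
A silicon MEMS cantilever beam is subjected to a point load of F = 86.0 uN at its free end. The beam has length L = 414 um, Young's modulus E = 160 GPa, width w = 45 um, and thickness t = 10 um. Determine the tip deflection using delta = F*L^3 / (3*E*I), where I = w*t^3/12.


Step 1: Calculate the second moment of area.
I = w * t^3 / 12 = 45 * 10^3 / 12 = 3750.0 um^4
Step 2: Convert E to consistent units (1 GPa = 1000 uN/um^2).
E = 160 GPa = 160000 uN/um^2
Step 3: Calculate tip deflection.
delta = F * L^3 / (3 * E * I)
delta = 86.0 * 414^3 / (3 * 160000 * 3750.0)
delta = 3.3902 um


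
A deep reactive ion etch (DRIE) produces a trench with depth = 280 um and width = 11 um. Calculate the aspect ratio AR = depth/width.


Step 1: AR = depth / width
Step 2: AR = 280 / 11
AR = 25.5


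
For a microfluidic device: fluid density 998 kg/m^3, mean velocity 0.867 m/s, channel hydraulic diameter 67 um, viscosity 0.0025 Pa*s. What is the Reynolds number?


Step 1: Convert Dh to meters: Dh = 67e-6 m
Step 2: Re = rho * v * Dh / mu
Re = 998 * 0.867 * 67e-6 / 0.0025
Re = 23.189


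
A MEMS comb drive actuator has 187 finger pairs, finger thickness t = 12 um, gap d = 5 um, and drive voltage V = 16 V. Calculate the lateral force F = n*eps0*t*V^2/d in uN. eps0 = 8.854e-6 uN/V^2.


Step 1: Parameters: n=187, eps0=8.854e-6 uN/V^2, t=12 um, V=16 V, d=5 um
Step 2: V^2 = 256
Step 3: F = 187 * 8.854e-6 * 12 * 256 / 5
F = 1.017 uN


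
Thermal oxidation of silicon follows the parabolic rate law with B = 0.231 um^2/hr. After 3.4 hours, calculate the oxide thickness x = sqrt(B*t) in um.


Step 1: Compute B*t = 0.231 * 3.4 = 0.7854
Step 2: x = sqrt(0.7854)
x = 0.886 um


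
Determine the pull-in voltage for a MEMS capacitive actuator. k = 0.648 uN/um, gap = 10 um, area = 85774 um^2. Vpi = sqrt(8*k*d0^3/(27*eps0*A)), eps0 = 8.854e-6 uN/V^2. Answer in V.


Step 1: Compute numerator: 8 * k * d0^3 = 8 * 0.648 * 10^3 = 5184.0
Step 2: Compute denominator: 27 * eps0 * A = 27 * 8.854e-6 * 85774 = 20.504961
Step 3: Vpi = sqrt(5184.0 / 20.504961)
Vpi = 15.9 V


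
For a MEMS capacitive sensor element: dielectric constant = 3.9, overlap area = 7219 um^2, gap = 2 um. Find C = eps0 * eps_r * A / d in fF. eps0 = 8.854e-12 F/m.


Step 1: Convert area to m^2: A = 7219e-12 m^2
Step 2: Convert gap to m: d = 2e-6 m
Step 3: C = eps0 * eps_r * A / d
C = 8.854e-12 * 3.9 * 7219e-12 / 2e-6
Step 4: Convert to fF (multiply by 1e15).
C = 124.64 fF


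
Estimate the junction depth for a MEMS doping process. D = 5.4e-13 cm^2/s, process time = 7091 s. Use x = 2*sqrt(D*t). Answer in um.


Step 1: Compute D*t = 5.4e-13 * 7091 = 3.82914e-09 cm^2
Step 2: sqrt(D*t) = 6.188e-05 cm
Step 3: x = 2 * 6.188e-05 cm = 1.2376e-04 cm
Step 4: Convert to um (1 cm = 1e4 um): x = 1.238 um


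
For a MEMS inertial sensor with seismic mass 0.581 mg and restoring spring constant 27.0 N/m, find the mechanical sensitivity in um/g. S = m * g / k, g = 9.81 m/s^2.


Step 1: Convert mass: m = 0.581 mg = 5.81e-07 kg
Step 2: S = m * g / k = 5.81e-07 * 9.81 / 27.0
Step 3: S = 2.11e-07 m/g
Step 4: Convert to um/g: S = 0.211 um/g


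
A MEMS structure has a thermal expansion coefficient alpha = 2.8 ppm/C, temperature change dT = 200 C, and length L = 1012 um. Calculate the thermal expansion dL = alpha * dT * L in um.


Step 1: Convert CTE: alpha = 2.8 ppm/C = 2.8e-6 /C
Step 2: dL = 2.8e-6 * 200 * 1012
dL = 0.5667 um


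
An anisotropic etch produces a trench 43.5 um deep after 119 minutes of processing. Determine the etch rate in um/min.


Step 1: Etch rate = depth / time
Step 2: rate = 43.5 / 119
rate = 0.366 um/min


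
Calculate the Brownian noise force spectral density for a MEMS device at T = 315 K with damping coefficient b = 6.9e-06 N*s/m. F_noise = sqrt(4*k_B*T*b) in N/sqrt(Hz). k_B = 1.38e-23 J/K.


Step 1: Compute 4 * k_B * T * b
= 4 * 1.38e-23 * 315 * 6.9e-06
= 1.1998e-25 N^2/Hz
Step 2: F_noise = sqrt(1.1998e-25)
F_noise = 3.46e-13 N/sqrt(Hz)


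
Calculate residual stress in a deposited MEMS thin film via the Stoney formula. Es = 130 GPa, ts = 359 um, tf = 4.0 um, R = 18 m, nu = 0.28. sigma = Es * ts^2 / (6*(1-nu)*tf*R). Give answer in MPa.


Step 1: Compute numerator: Es * ts^2 = 130 * 359^2 = 16754530 (GPa*um^2)
Step 2: Compute denominator (R in um): 6*(1-nu)*tf*R = 6*0.72*4.0*18e6 = 311040000.0 (um^2)
Step 3: sigma (GPa) = 16754530 / 311040000.0 = 5.3866e-02 GPa
Step 4: Convert to MPa (x1000): sigma = 53.9 MPa


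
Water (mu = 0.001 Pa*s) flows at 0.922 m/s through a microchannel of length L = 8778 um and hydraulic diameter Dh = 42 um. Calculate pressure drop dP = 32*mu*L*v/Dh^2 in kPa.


Step 1: Convert to SI: L = 8778e-6 m, Dh = 42e-6 m
Step 2: dP = 32 * 0.001 * 8778e-6 * 0.922 / (42e-6)^2
Step 3: dP = 146817.52 Pa
Step 4: Convert to kPa: dP = 146.82 kPa


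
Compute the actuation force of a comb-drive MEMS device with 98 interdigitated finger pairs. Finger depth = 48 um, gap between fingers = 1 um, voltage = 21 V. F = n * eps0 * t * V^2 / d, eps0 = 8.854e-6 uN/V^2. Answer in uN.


Step 1: Parameters: n=98, eps0=8.854e-6 uN/V^2, t=48 um, V=21 V, d=1 um
Step 2: V^2 = 441
Step 3: F = 98 * 8.854e-6 * 48 * 441 / 1
F = 18.367 uN


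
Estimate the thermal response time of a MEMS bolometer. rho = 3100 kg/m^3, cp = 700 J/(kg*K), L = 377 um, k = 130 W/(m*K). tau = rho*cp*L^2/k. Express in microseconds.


Step 1: Convert L to m: L = 377e-6 m
Step 2: L^2 = (377e-6)^2 = 1.42129e-07 m^2
Step 3: tau = 3100 * 700 * 1.42129e-07 / 130 = 2.372461e-03 s
Step 4: Convert to microseconds (multiply by 1e6).
tau = 2372.461 us


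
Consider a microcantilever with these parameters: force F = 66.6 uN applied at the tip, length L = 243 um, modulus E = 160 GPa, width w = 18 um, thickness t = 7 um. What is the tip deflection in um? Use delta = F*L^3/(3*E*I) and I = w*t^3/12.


Step 1: Calculate the second moment of area.
I = w * t^3 / 12 = 18 * 7^3 / 12 = 514.5 um^4
Step 2: Convert E to consistent units (1 GPa = 1000 uN/um^2).
E = 160 GPa = 160000 uN/um^2
Step 3: Calculate tip deflection.
delta = F * L^3 / (3 * E * I)
delta = 66.6 * 243^3 / (3 * 160000 * 514.5)
delta = 3.8696 um


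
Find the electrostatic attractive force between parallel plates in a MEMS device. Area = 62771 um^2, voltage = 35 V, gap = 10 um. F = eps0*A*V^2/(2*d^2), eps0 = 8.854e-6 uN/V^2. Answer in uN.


Step 1: Identify parameters.
eps0 = 8.854e-6 uN/V^2, A = 62771 um^2, V = 35 V, d = 10 um
Step 2: Compute V^2 = 35^2 = 1225
Step 3: Compute d^2 = 10^2 = 100
Step 4: F = 0.5 * 8.854e-6 * 62771 * 1225 / 100
F = 3.404 uN


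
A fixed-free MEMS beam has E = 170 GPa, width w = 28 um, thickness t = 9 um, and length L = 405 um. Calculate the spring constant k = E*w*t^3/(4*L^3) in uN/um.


Step 1: Convert E to consistent units (1 GPa = 1000 uN/um^2).
E = 170 GPa = 170000 uN/um^2
Step 2: Compute t^3 = 9^3 = 729
Step 3: Compute L^3 = 405^3 = 66430125
Step 4: k = 170000 * 28 * 729 / (4 * 66430125)
k = 13.059 uN/um


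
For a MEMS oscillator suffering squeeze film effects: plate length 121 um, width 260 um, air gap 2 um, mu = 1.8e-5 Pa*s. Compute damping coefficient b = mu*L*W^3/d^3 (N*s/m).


Step 1: Convert to SI.
L = 121e-6 m, W = 260e-6 m, d = 2e-6 m
Step 2: W^3 = (260e-6)^3 = 1.76e-11 m^3
Step 3: d^3 = (2e-6)^3 = 8.00e-18 m^3
Step 4: b = 1.8e-5 * 121e-6 * 1.76e-11 / 8.00e-18
b = 4.79e-03 N*s/m


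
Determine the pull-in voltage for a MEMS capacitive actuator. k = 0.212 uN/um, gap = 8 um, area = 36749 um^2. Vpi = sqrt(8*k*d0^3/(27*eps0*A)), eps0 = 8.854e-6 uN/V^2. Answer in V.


Step 1: Compute numerator: 8 * k * d0^3 = 8 * 0.212 * 8^3 = 868.352
Step 2: Compute denominator: 27 * eps0 * A = 27 * 8.854e-6 * 36749 = 8.785142
Step 3: Vpi = sqrt(868.352 / 8.785142)
Vpi = 9.94 V


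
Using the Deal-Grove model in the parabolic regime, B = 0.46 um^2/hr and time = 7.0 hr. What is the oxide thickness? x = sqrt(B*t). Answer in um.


Step 1: Compute B*t = 0.46 * 7.0 = 3.22
Step 2: x = sqrt(3.22)
x = 1.794 um


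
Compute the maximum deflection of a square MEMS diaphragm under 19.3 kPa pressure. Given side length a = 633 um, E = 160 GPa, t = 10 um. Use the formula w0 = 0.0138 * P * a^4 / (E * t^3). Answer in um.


Step 1: Convert pressure to compatible units (E is in GPa, so P in GPa).
P = 19.3 kPa = 19.3e-6 GPa
Step 2: Compute numerator: 0.0138 * P * a^4.
a^4 = 633^4 = 160551674721
numerator = 0.0138 * 19.3e-6 * 160551674721 = 4.27613e+04
Step 3: Compute denominator: E * t^3 = 160 * 10^3 = 160000
Step 4: w0 = numerator / denominator = 4.27613e+04 / 160000 = 0.2673 um


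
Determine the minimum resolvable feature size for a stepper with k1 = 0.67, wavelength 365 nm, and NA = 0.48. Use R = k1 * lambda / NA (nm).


Step 1: Identify values: k1 = 0.67, lambda = 365 nm, NA = 0.48
Step 2: R = k1 * lambda / NA
R = 0.67 * 365 / 0.48
R = 509.5 nm


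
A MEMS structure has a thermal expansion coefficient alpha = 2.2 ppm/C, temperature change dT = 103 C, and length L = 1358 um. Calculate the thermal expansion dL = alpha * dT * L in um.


Step 1: Convert CTE: alpha = 2.2 ppm/C = 2.2e-6 /C
Step 2: dL = 2.2e-6 * 103 * 1358
dL = 0.3077 um


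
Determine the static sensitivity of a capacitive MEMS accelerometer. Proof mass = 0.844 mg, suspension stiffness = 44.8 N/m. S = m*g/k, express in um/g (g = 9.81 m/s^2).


Step 1: Convert mass: m = 0.844 mg = 8.44e-07 kg
Step 2: S = m * g / k = 8.44e-07 * 9.81 / 44.8
Step 3: S = 1.85e-07 m/g
Step 4: Convert to um/g: S = 0.185 um/g


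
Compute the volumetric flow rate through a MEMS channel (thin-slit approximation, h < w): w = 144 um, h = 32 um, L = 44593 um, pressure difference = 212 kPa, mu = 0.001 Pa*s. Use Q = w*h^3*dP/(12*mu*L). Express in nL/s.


Step 1: Convert all dimensions to SI (meters).
w = 144e-6 m, h = 32e-6 m, L = 44593e-6 m, dP = 212e3 Pa
Step 2: Q = w * h^3 * dP / (12 * mu * L)
Q = 144e-6 * (32e-6)^3 * 212e3 / (12 * 0.001 * 44593e-6) = 1.86939188e-09 m^3/s
Step 3: Convert Q from m^3/s to nL/s (1 m^3 = 1e12 nL, so multiply by 1e12).
Q = 1869.392 nL/s


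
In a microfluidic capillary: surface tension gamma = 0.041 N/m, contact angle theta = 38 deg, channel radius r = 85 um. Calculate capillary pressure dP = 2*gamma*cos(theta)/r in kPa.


Step 1: cos(38 deg) = 0.788
Step 2: Convert r to m: r = 85e-6 m
Step 3: dP = 2 * 0.041 * 0.788 / 85e-6 = 760.2 Pa
Step 4: Convert Pa to kPa (divide by 1000).
dP = 0.76 kPa


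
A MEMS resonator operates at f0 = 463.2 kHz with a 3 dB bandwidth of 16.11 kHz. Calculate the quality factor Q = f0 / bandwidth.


Step 1: Q = f0 / bandwidth
Step 2: Q = 463.2 / 16.11
Q = 28.8


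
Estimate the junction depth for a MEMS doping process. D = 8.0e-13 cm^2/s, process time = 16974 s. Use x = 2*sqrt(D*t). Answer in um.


Step 1: Compute D*t = 8.0e-13 * 16974 = 1.35792e-08 cm^2
Step 2: sqrt(D*t) = 1.1653e-04 cm
Step 3: x = 2 * 1.1653e-04 cm = 2.3306e-04 cm
Step 4: Convert to um (1 cm = 1e4 um): x = 2.331 um


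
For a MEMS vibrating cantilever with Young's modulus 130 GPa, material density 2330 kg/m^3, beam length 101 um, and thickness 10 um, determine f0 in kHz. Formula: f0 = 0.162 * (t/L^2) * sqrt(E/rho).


Step 1: Convert units to SI.
t_SI = 10e-6 m, L_SI = 101e-6 m
Step 2: Calculate sqrt(E/rho).
sqrt(130e9 / 2330) = 7469.54 m/s
Step 3: Compute f0.
f0 = 0.162 * 10e-6 / (101e-6)^2 * 7469.54 = 1186222.4 Hz = 1186.22 kHz


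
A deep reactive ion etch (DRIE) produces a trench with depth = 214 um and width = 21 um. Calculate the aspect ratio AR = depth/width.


Step 1: AR = depth / width
Step 2: AR = 214 / 21
AR = 10.2


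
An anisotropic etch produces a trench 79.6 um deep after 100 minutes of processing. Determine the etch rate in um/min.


Step 1: Etch rate = depth / time
Step 2: rate = 79.6 / 100
rate = 0.796 um/min


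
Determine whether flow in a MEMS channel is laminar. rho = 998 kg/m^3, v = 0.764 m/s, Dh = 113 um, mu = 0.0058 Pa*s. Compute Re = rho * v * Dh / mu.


Step 1: Convert Dh to meters: Dh = 113e-6 m
Step 2: Re = rho * v * Dh / mu
Re = 998 * 0.764 * 113e-6 / 0.0058
Re = 14.855
Since Re = 14.855 is below ~2300, the flow is laminar.


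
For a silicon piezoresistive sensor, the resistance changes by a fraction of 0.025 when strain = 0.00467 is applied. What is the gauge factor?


Step 1: Identify values.
dR/R = 0.025, strain = 0.00467
Step 2: GF = (dR/R) / strain = 0.025 / 0.00467
GF = 5.4


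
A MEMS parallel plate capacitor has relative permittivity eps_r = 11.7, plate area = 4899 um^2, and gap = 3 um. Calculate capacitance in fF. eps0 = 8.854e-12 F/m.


Step 1: Convert area to m^2: A = 4899e-12 m^2
Step 2: Convert gap to m: d = 3e-6 m
Step 3: C = eps0 * eps_r * A / d
C = 8.854e-12 * 11.7 * 4899e-12 / 3e-6
Step 4: Convert to fF (multiply by 1e15).
C = 169.17 fF


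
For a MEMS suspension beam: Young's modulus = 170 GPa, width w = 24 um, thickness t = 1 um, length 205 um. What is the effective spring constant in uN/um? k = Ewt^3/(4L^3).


Step 1: Convert E to consistent units (1 GPa = 1000 uN/um^2).
E = 170 GPa = 170000 uN/um^2
Step 2: Compute t^3 = 1^3 = 1
Step 3: Compute L^3 = 205^3 = 8615125
Step 4: k = 170000 * 24 * 1 / (4 * 8615125)
k = 0.1184 uN/um


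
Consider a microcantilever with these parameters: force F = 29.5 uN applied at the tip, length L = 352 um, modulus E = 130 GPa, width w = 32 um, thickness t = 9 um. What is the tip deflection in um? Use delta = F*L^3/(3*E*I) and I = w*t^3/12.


Step 1: Calculate the second moment of area.
I = w * t^3 / 12 = 32 * 9^3 / 12 = 1944.0 um^4
Step 2: Convert E to consistent units (1 GPa = 1000 uN/um^2).
E = 130 GPa = 130000 uN/um^2
Step 3: Calculate tip deflection.
delta = F * L^3 / (3 * E * I)
delta = 29.5 * 352^3 / (3 * 130000 * 1944.0)
delta = 1.697 um


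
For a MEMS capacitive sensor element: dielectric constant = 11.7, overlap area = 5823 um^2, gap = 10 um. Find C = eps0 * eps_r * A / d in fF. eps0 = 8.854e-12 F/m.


Step 1: Convert area to m^2: A = 5823e-12 m^2
Step 2: Convert gap to m: d = 10e-6 m
Step 3: C = eps0 * eps_r * A / d
C = 8.854e-12 * 11.7 * 5823e-12 / 10e-6
Step 4: Convert to fF (multiply by 1e15).
C = 60.32 fF


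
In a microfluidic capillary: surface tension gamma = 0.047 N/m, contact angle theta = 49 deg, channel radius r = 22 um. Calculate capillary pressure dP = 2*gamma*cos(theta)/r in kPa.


Step 1: cos(49 deg) = 0.6561
Step 2: Convert r to m: r = 22e-6 m
Step 3: dP = 2 * 0.047 * 0.6561 / 22e-6 = 2803.3 Pa
Step 4: Convert Pa to kPa (divide by 1000).
dP = 2.8 kPa


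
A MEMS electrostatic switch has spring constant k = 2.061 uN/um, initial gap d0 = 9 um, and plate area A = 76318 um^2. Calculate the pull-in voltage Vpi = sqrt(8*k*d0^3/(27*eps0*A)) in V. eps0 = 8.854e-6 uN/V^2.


Step 1: Compute numerator: 8 * k * d0^3 = 8 * 2.061 * 9^3 = 12019.752
Step 2: Compute denominator: 27 * eps0 * A = 27 * 8.854e-6 * 76318 = 18.244428
Step 3: Vpi = sqrt(12019.752 / 18.244428)
Vpi = 25.67 V


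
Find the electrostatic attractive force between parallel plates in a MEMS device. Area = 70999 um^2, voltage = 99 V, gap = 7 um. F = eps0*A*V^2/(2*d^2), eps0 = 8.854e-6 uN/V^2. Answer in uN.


Step 1: Identify parameters.
eps0 = 8.854e-6 uN/V^2, A = 70999 um^2, V = 99 V, d = 7 um
Step 2: Compute V^2 = 99^2 = 9801
Step 3: Compute d^2 = 7^2 = 49
Step 4: F = 0.5 * 8.854e-6 * 70999 * 9801 / 49
F = 62.869 uN


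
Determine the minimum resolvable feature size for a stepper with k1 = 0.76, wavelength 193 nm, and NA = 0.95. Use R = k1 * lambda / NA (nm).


Step 1: Identify values: k1 = 0.76, lambda = 193 nm, NA = 0.95
Step 2: R = k1 * lambda / NA
R = 0.76 * 193 / 0.95
R = 154.4 nm


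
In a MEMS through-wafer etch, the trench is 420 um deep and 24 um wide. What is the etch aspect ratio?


Step 1: AR = depth / width
Step 2: AR = 420 / 24
AR = 17.5


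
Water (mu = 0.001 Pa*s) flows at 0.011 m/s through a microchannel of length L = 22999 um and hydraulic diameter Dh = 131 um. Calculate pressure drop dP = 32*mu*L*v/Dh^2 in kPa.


Step 1: Convert to SI: L = 22999e-6 m, Dh = 131e-6 m
Step 2: dP = 32 * 0.001 * 22999e-6 * 0.011 / (131e-6)^2
Step 3: dP = 471.75 Pa
Step 4: Convert to kPa: dP = 0.47 kPa


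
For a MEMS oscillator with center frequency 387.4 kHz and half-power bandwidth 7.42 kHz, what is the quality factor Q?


Step 1: Q = f0 / bandwidth
Step 2: Q = 387.4 / 7.42
Q = 52.2


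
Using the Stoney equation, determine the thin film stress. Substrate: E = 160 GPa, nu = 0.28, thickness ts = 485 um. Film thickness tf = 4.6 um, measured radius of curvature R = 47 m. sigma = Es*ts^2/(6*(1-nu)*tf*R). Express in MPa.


Step 1: Compute numerator: Es * ts^2 = 160 * 485^2 = 37636000 (GPa*um^2)
Step 2: Compute denominator (R in um): 6*(1-nu)*tf*R = 6*0.72*4.6*47e6 = 933984000.0 (um^2)
Step 3: sigma (GPa) = 37636000 / 933984000.0 = 4.0296e-02 GPa
Step 4: Convert to MPa (x1000): sigma = 40.3 MPa


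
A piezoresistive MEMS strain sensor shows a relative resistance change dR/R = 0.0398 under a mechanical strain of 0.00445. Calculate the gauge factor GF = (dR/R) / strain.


Step 1: Identify values.
dR/R = 0.0398, strain = 0.00445
Step 2: GF = (dR/R) / strain = 0.0398 / 0.00445
GF = 8.9


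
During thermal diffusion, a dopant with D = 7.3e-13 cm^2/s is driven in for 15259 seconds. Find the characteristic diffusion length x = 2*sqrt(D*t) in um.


Step 1: Compute D*t = 7.3e-13 * 15259 = 1.113907e-08 cm^2
Step 2: sqrt(D*t) = 1.05542e-04 cm
Step 3: x = 2 * 1.05542e-04 cm = 2.11084e-04 cm
Step 4: Convert to um (1 cm = 1e4 um): x = 2.111 um


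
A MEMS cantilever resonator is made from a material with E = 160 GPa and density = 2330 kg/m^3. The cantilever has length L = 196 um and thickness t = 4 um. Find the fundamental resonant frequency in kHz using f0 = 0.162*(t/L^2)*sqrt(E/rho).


Step 1: Convert units to SI.
t_SI = 4e-6 m, L_SI = 196e-6 m
Step 2: Calculate sqrt(E/rho).
sqrt(160e9 / 2330) = 8286.71 m/s
Step 3: Compute f0.
f0 = 0.162 * 4e-6 / (196e-6)^2 * 8286.71 = 139780.0 Hz = 139.78 kHz


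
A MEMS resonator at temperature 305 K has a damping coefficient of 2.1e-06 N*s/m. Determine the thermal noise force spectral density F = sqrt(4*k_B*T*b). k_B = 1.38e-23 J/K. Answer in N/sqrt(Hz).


Step 1: Compute 4 * k_B * T * b
= 4 * 1.38e-23 * 305 * 2.1e-06
= 3.5356e-26 N^2/Hz
Step 2: F_noise = sqrt(3.5356e-26)
F_noise = 1.88e-13 N/sqrt(Hz)


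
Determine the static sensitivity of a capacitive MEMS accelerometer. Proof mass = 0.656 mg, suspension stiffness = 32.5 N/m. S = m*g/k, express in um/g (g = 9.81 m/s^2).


Step 1: Convert mass: m = 0.656 mg = 6.56e-07 kg
Step 2: S = m * g / k = 6.56e-07 * 9.81 / 32.5
Step 3: S = 1.98e-07 m/g
Step 4: Convert to um/g: S = 0.198 um/g


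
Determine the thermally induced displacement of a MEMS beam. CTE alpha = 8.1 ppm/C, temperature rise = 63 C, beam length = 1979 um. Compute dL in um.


Step 1: Convert CTE: alpha = 8.1 ppm/C = 8.1e-6 /C
Step 2: dL = 8.1e-6 * 63 * 1979
dL = 1.0099 um


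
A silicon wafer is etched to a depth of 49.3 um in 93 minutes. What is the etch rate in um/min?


Step 1: Etch rate = depth / time
Step 2: rate = 49.3 / 93
rate = 0.53 um/min


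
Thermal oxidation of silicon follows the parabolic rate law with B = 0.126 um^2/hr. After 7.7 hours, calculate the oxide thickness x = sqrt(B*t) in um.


Step 1: Compute B*t = 0.126 * 7.7 = 0.9702
Step 2: x = sqrt(0.9702)
x = 0.985 um


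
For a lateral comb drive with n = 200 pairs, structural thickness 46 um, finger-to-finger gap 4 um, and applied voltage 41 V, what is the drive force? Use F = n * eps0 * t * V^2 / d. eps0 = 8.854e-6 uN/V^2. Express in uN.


Step 1: Parameters: n=200, eps0=8.854e-6 uN/V^2, t=46 um, V=41 V, d=4 um
Step 2: V^2 = 1681
Step 3: F = 200 * 8.854e-6 * 46 * 1681 / 4
F = 34.232 uN


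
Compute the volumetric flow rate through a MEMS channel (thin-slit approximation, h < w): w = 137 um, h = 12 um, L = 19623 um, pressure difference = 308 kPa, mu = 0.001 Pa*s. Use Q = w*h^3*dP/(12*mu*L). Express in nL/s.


Step 1: Convert all dimensions to SI (meters).
w = 137e-6 m, h = 12e-6 m, L = 19623e-6 m, dP = 308e3 Pa
Step 2: Q = w * h^3 * dP / (12 * mu * L)
Q = 137e-6 * (12e-6)^3 * 308e3 / (12 * 0.001 * 19623e-6) = 3.0964807e-10 m^3/s
Step 3: Convert Q from m^3/s to nL/s (1 m^3 = 1e12 nL, so multiply by 1e12).
Q = 309.648 nL/s


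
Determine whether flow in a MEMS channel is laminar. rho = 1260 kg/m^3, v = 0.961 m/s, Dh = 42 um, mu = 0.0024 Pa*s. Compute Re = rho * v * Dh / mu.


Step 1: Convert Dh to meters: Dh = 42e-6 m
Step 2: Re = rho * v * Dh / mu
Re = 1260 * 0.961 * 42e-6 / 0.0024
Re = 21.19
Since Re = 21.19 is below ~2300, the flow is laminar.


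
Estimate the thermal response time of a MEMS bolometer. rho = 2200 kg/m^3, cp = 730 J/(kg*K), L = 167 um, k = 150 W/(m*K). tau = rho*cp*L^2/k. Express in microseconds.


Step 1: Convert L to m: L = 167e-6 m
Step 2: L^2 = (167e-6)^2 = 2.7889e-08 m^2
Step 3: tau = 2200 * 730 * 2.7889e-08 / 150 = 2.9859823e-04 s
Step 4: Convert to microseconds (multiply by 1e6).
tau = 298.598 us


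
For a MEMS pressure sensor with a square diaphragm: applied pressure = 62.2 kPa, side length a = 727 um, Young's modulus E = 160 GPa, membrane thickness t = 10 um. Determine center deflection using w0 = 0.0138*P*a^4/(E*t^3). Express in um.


Step 1: Convert pressure to compatible units (E is in GPa, so P in GPa).
P = 62.2 kPa = 62.2e-6 GPa
Step 2: Compute numerator: 0.0138 * P * a^4.
a^4 = 727^4 = 279342903841
numerator = 0.0138 * 62.2e-6 * 279342903841 = 2.397768e+05
Step 3: Compute denominator: E * t^3 = 160 * 10^3 = 160000
Step 4: w0 = numerator / denominator = 2.397768e+05 / 160000 = 1.4986 um


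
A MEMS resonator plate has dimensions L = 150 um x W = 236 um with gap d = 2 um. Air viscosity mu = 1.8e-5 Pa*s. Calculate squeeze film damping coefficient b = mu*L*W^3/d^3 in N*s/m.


Step 1: Convert to SI.
L = 150e-6 m, W = 236e-6 m, d = 2e-6 m
Step 2: W^3 = (236e-6)^3 = 1.31e-11 m^3
Step 3: d^3 = (2e-6)^3 = 8.00e-18 m^3
Step 4: b = 1.8e-5 * 150e-6 * 1.31e-11 / 8.00e-18
b = 4.44e-03 N*s/m


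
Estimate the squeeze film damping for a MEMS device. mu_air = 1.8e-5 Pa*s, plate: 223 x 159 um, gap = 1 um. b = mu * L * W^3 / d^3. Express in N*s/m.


Step 1: Convert to SI.
L = 223e-6 m, W = 159e-6 m, d = 1e-6 m
Step 2: W^3 = (159e-6)^3 = 4.02e-12 m^3
Step 3: d^3 = (1e-6)^3 = 1.00e-18 m^3
Step 4: b = 1.8e-5 * 223e-6 * 4.02e-12 / 1.00e-18
b = 1.61e-02 N*s/m


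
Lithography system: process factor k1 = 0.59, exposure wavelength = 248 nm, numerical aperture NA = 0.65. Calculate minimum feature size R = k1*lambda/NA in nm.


Step 1: Identify values: k1 = 0.59, lambda = 248 nm, NA = 0.65
Step 2: R = k1 * lambda / NA
R = 0.59 * 248 / 0.65
R = 225.1 nm


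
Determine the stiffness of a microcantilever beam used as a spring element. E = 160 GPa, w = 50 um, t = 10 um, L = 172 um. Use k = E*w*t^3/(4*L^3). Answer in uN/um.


Step 1: Convert E to consistent units (1 GPa = 1000 uN/um^2).
E = 160 GPa = 160000 uN/um^2
Step 2: Compute t^3 = 10^3 = 1000
Step 3: Compute L^3 = 172^3 = 5088448
Step 4: k = 160000 * 50 * 1000 / (4 * 5088448)
k = 393.0472 uN/um


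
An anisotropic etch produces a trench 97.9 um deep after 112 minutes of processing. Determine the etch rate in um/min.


Step 1: Etch rate = depth / time
Step 2: rate = 97.9 / 112
rate = 0.874 um/min


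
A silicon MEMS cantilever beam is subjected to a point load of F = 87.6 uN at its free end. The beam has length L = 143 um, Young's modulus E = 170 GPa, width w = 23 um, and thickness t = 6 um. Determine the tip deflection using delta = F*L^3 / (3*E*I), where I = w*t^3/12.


Step 1: Calculate the second moment of area.
I = w * t^3 / 12 = 23 * 6^3 / 12 = 414.0 um^4
Step 2: Convert E to consistent units (1 GPa = 1000 uN/um^2).
E = 170 GPa = 170000 uN/um^2
Step 3: Calculate tip deflection.
delta = F * L^3 / (3 * E * I)
delta = 87.6 * 143^3 / (3 * 170000 * 414.0)
delta = 1.2132 um


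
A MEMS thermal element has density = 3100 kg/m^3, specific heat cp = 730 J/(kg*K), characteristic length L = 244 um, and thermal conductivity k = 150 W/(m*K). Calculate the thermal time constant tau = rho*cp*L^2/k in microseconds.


Step 1: Convert L to m: L = 244e-6 m
Step 2: L^2 = (244e-6)^2 = 5.9536e-08 m^2
Step 3: tau = 3100 * 730 * 5.9536e-08 / 150 = 8.982e-04 s
Step 4: Convert to microseconds (multiply by 1e6).
tau = 898.2 us


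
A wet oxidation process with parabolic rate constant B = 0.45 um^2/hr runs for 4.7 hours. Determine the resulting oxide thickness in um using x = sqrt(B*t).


Step 1: Compute B*t = 0.45 * 4.7 = 2.115
Step 2: x = sqrt(2.115)
x = 1.454 um


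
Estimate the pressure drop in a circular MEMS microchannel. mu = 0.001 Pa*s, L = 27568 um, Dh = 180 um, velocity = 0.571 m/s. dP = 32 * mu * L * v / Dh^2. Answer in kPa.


Step 1: Convert to SI: L = 27568e-6 m, Dh = 180e-6 m
Step 2: dP = 32 * 0.001 * 27568e-6 * 0.571 / (180e-6)^2
Step 3: dP = 15546.99 Pa
Step 4: Convert to kPa: dP = 15.55 kPa


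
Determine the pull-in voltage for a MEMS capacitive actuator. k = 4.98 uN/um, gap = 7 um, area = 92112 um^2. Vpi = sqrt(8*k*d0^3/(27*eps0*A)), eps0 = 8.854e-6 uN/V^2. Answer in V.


Step 1: Compute numerator: 8 * k * d0^3 = 8 * 4.98 * 7^3 = 13665.12
Step 2: Compute denominator: 27 * eps0 * A = 27 * 8.854e-6 * 92112 = 22.02011
Step 3: Vpi = sqrt(13665.12 / 22.02011)
Vpi = 24.91 V


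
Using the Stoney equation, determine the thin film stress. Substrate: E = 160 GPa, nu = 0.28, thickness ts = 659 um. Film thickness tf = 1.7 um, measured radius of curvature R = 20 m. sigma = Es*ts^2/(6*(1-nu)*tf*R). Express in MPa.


Step 1: Compute numerator: Es * ts^2 = 160 * 659^2 = 69484960 (GPa*um^2)
Step 2: Compute denominator (R in um): 6*(1-nu)*tf*R = 6*0.72*1.7*20e6 = 146880000.0 (um^2)
Step 3: sigma (GPa) = 69484960 / 146880000.0 = 4.73073e-01 GPa
Step 4: Convert to MPa (x1000): sigma = 473.1 MPa


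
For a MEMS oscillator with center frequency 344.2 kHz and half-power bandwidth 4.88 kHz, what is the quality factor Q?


Step 1: Q = f0 / bandwidth
Step 2: Q = 344.2 / 4.88
Q = 70.5


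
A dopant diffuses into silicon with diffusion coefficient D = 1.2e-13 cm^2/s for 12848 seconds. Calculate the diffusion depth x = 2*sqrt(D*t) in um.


Step 1: Compute D*t = 1.2e-13 * 12848 = 1.54176e-09 cm^2
Step 2: sqrt(D*t) = 3.9265e-05 cm
Step 3: x = 2 * 3.9265e-05 cm = 7.853e-05 cm
Step 4: Convert to um (1 cm = 1e4 um): x = 0.785 um


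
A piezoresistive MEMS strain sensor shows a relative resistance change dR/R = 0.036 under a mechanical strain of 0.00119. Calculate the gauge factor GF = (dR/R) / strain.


Step 1: Identify values.
dR/R = 0.036, strain = 0.00119
Step 2: GF = (dR/R) / strain = 0.036 / 0.00119
GF = 30.3


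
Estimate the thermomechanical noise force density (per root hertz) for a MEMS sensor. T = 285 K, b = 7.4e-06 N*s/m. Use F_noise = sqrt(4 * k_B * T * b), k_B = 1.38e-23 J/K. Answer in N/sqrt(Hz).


Step 1: Compute 4 * k_B * T * b
= 4 * 1.38e-23 * 285 * 7.4e-06
= 1.1642e-25 N^2/Hz
Step 2: F_noise = sqrt(1.1642e-25)
F_noise = 3.41e-13 N/sqrt(Hz)


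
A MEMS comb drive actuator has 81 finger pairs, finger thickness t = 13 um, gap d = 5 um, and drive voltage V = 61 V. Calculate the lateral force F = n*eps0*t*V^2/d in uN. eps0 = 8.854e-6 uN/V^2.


Step 1: Parameters: n=81, eps0=8.854e-6 uN/V^2, t=13 um, V=61 V, d=5 um
Step 2: V^2 = 3721
Step 3: F = 81 * 8.854e-6 * 13 * 3721 / 5
F = 6.938 uN


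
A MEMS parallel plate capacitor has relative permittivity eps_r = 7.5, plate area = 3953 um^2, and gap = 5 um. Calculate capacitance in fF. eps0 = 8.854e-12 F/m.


Step 1: Convert area to m^2: A = 3953e-12 m^2
Step 2: Convert gap to m: d = 5e-6 m
Step 3: C = eps0 * eps_r * A / d
C = 8.854e-12 * 7.5 * 3953e-12 / 5e-6
Step 4: Convert to fF (multiply by 1e15).
C = 52.5 fF


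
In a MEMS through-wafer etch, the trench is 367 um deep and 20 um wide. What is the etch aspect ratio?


Step 1: AR = depth / width
Step 2: AR = 367 / 20
AR = 18.4


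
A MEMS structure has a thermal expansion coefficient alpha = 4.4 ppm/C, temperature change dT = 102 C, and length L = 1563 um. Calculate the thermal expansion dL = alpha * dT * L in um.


Step 1: Convert CTE: alpha = 4.4 ppm/C = 4.4e-6 /C
Step 2: dL = 4.4e-6 * 102 * 1563
dL = 0.7015 um


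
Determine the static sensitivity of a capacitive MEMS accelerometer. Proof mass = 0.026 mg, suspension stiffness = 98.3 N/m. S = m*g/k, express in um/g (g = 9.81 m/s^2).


Step 1: Convert mass: m = 0.026 mg = 2.60e-08 kg
Step 2: S = m * g / k = 2.60e-08 * 9.81 / 98.3
Step 3: S = 2.59e-09 m/g
Step 4: Convert to um/g: S = 0.003 um/g
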